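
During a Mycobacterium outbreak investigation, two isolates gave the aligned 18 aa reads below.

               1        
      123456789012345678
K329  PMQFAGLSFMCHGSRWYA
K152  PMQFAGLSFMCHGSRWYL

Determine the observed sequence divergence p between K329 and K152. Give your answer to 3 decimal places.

0.056

A single mismatch occurs at site 18 (A↔L).
There are 1 differences over 18 sites, so p = 1/18 = 0.056.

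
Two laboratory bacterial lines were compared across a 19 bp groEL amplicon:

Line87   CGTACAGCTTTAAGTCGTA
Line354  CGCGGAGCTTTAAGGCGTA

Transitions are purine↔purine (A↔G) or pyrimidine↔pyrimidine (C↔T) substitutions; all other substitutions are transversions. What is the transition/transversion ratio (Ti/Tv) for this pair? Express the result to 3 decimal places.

1.000

The sequences differ at positions 3 (T/C, transition), 4 (A/G, transition), 5 (C/G, transversion), 15 (T/G, transversion).
Of the 4 differences, 2 transitions and 2 transversions, so Ti/Tv = 2/2 = 1.000.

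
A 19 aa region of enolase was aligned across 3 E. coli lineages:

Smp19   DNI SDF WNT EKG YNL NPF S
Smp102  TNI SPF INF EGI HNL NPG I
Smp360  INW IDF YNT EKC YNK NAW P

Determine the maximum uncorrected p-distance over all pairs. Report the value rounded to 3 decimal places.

0.684

Pairwise Hamming distances:
  Smp19 vs Smp102: 9
  Smp19 vs Smp360: 9
  Smp102 vs Smp360: 13
The largest is 13 mismatches, between Smp102 and Smp360; p = 13/19 = 0.684.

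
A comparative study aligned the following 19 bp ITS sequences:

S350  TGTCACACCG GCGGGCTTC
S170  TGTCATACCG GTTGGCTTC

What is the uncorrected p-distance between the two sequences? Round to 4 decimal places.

Mismatches occur at site 6 (C/T), site 12 (C/T), site 13 (G/T).
There are 3 differences over 19 sites, so p = 3/19 = 0.1579.

0.1579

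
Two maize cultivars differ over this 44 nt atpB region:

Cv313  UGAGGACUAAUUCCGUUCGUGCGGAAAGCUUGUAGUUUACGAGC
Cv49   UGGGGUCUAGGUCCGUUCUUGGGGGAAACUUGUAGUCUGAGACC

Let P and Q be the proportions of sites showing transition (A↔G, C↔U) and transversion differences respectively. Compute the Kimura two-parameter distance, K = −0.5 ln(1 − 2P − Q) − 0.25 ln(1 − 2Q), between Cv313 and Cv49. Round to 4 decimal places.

0.3427

Differing sites — 3:A/G (Ti); 6:A/U (Tv); 10:A/G (Ti); 11:U/G (Tv); 19:G/U (Tv); 22:C/G (Tv); 25:A/G (Ti); 28:G/A (Ti); 37:U/C (Ti); 39:A/G (Ti); 40:C/A (Tv); 43:G/C (Tv).
Of the 12 differences, 6 transitions and 6 transversions over 44 sites: P = 6/44 = 0.136364, Q = 6/44 = 0.136364.
d = −0.5·ln(0.590908) − 0.25·ln(0.727272) = −0.5·(-0.526095) − 0.25·(-0.318455) = 0.3427.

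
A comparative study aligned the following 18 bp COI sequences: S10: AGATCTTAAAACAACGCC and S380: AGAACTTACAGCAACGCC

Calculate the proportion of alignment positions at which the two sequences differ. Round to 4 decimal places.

0.1667

Mismatches occur at site 4 (T/A), site 9 (A/C), site 11 (A/G).
There are 3 differences over 18 sites, so p = 3/18 = 0.1667.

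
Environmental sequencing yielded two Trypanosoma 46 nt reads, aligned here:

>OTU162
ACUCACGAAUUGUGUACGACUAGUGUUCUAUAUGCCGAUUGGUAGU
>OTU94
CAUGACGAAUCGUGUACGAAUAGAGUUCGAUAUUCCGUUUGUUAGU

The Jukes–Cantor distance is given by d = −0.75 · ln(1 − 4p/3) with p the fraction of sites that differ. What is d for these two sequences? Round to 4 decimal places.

Differing sites — 1:A/C; 2:C/A; 4:C/G; 11:U/C; 20:C/A; 24:U/A; 29:U/G; 34:G/U; 38:A/U; 42:G/U.
p = 10/46 = 0.217391.
d = −0.75 · ln(1 − (4/3)·0.217391) = −0.75 · ln(0.710145) = −0.75 · (-0.342286) = 0.2567.

0.2567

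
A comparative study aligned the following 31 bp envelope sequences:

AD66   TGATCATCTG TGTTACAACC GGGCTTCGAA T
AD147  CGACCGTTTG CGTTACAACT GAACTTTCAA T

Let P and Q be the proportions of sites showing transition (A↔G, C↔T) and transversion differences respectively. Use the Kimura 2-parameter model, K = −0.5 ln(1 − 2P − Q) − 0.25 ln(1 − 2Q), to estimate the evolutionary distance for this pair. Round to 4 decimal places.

0.4912

Differing sites — 1:T/C (Ti); 4:T/C (Ti); 6:A/G (Ti); 8:C/T (Ti); 11:T/C (Ti); 20:C/T (Ti); 22:G/A (Ti); 23:G/A (Ti); 27:C/T (Ti); 28:G/C (Tv).
Of the 10 differences, 9 transitions and 1 transversion over 31 sites: P = 9/31 = 0.290323, Q = 1/31 = 0.032258.
d = −0.5·ln(0.387096) − 0.25·ln(0.935484) = −0.5·(-0.949083) − 0.25·(-0.066691) = 0.4912.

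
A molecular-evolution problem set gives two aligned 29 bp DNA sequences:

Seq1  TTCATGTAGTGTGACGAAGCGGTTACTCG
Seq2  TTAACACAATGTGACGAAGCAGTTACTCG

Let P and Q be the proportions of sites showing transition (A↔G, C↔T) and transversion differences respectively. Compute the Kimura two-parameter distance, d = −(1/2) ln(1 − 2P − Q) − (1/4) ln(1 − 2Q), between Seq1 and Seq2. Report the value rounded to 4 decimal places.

Differing sites — 3:C/A (Tv); 5:T/C (Ti); 6:G/A (Ti); 7:T/C (Ti); 9:G/A (Ti); 21:G/A (Ti).
Of the 6 differences, 5 transitions and 1 transversion over 29 sites: P = 5/29 = 0.172414, Q = 1/29 = 0.034483.
d = −0.5·ln(0.620689) − 0.25·ln(0.931034) = −0.5·(-0.476925) − 0.25·(-0.071459) = 0.2563.

0.2563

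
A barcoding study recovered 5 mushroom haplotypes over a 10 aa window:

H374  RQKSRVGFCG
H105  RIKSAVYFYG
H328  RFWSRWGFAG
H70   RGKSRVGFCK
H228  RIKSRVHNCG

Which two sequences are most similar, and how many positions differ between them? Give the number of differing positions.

2

Pairwise Hamming distances:
  H374 vs H105: 4
  H374 vs H328: 4
  H374 vs H70: 2
  H374 vs H228: 3
  H105 vs H328: 6
  H105 vs H70: 5
  H105 vs H228: 4
  H328 vs H70: 5
  H328 vs H228: 6
  H70 vs H228: 4
The smallest is 2, between H374 and H70.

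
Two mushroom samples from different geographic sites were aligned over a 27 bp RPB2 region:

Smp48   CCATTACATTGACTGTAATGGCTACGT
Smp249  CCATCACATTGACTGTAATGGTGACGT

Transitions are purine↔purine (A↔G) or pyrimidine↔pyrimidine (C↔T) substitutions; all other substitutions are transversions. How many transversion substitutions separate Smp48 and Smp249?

1

Mismatches occur at site 5 (T↔C, transition), site 22 (C↔T, transition), site 23 (T↔G, transversion).
Of the 3 differences, 2 transitions and 1 transversion, so the answer is 1.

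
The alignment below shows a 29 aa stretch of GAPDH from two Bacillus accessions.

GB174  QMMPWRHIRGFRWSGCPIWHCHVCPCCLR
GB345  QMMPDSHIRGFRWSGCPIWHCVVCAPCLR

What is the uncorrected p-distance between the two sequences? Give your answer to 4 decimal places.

0.1724

Mismatches occur at site 5 (W→D), site 6 (R→S), site 22 (H→V), site 25 (P→A), site 26 (C→P).
There are 5 differences over 29 sites, so p = 5/29 = 0.1724.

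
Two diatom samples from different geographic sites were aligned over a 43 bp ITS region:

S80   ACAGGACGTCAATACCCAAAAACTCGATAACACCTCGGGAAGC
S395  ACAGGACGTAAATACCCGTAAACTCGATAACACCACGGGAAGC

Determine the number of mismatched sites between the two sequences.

4

Differing sites — 10:C/A; 18:A/G; 19:A/T; 35:T/A.
That gives 4 mismatches out of 43 aligned sites, so the Hamming distance is 4.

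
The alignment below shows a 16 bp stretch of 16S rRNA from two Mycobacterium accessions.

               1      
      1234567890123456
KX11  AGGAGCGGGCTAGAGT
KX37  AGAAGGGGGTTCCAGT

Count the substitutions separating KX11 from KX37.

5

Differing sites — 3:G/A; 6:C/G; 10:C/T; 12:A/C; 13:G/C.
That gives 5 mismatches out of 16 aligned sites, so the Hamming distance is 5.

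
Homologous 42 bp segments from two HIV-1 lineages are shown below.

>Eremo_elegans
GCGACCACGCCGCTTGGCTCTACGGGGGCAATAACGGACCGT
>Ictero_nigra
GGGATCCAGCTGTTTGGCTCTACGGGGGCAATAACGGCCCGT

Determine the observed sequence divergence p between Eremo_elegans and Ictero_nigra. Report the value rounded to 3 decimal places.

0.167

The sequences differ at positions 2 (C/G), 5 (C/T), 7 (A/C), 8 (C/A), 11 (C/T), 13 (C/T), 38 (A/C).
There are 7 differences over 42 sites, so p = 7/42 = 0.167.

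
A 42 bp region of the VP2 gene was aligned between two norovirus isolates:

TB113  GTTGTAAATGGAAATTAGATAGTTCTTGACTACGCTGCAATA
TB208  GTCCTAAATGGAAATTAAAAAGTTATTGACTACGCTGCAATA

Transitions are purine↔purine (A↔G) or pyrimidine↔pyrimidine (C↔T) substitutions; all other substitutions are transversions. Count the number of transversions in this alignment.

The sequences differ at positions 3 (T/C, transition), 4 (G/C, transversion), 18 (G/A, transition), 20 (T/A, transversion), 25 (C/A, transversion).
Of the 5 differences, 2 transitions and 3 transversions, so the answer is 3.

3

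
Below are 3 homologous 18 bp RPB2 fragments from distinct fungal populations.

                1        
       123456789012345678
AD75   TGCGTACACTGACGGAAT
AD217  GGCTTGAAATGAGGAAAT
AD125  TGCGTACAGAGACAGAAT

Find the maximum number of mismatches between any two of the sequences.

9

Pairwise Hamming distances:
  AD75 vs AD217: 7
  AD75 vs AD125: 3
  AD217 vs AD125: 9
The largest is 9, between AD217 and AD125.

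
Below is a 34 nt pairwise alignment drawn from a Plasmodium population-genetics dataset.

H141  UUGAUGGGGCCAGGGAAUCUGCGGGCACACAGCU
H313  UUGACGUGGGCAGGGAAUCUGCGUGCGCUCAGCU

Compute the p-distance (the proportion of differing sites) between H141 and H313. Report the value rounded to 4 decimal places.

Mismatches occur at site 5 (U↔C), site 7 (G↔U), site 10 (C↔G), site 24 (G↔U), site 27 (A↔G), site 29 (A↔U).
There are 6 differences over 34 sites, so p = 6/34 = 0.1765.

0.1765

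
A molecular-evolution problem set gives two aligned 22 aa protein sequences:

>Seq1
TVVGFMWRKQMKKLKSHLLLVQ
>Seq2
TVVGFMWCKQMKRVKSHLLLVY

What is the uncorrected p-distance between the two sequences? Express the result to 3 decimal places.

The sequences differ at positions 8 (R/C), 13 (K/R), 14 (L/V), 22 (Q/Y).
There are 4 differences over 22 sites, so p = 4/22 = 0.182.

0.182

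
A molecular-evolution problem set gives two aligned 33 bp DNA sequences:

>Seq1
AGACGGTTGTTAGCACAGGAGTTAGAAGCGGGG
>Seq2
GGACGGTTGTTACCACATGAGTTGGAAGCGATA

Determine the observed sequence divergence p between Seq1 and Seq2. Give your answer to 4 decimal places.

The sequences differ at positions 1 (A/G), 13 (G/C), 18 (G/T), 24 (A/G), 31 (G/A), 32 (G/T), 33 (G/A).
There are 7 differences over 33 sites, so p = 7/33 = 0.2121.

0.2121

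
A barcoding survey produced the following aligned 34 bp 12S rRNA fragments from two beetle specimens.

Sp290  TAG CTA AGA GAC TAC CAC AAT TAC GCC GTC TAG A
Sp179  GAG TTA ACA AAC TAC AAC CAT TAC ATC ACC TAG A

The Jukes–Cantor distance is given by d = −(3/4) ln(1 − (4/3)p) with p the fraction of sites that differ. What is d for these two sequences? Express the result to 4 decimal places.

0.3734

Differing sites — 1:T/G; 4:C/T; 8:G/C; 10:G/A; 16:C/A; 19:A/C; 25:G/A; 26:C/T; 28:G/A; 29:T/C.
p = 10/34 = 0.294118.
d = −0.75 · ln(1 − (4/3)·0.294118) = −0.75 · ln(0.607843) = −0.75 · (-0.497839) = 0.3734.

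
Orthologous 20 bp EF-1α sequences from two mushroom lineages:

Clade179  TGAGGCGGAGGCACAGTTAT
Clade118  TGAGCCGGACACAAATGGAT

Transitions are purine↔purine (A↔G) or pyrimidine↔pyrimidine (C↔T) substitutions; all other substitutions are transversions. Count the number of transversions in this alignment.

6

Mismatches occur at site 5 (G→C, transversion), site 10 (G→C, transversion), site 11 (G→A, transition), site 14 (C→A, transversion), site 16 (G→T, transversion), site 17 (T→G, transversion), site 18 (T→G, transversion).
Of the 7 differences, 1 transition and 6 transversions, so the answer is 6.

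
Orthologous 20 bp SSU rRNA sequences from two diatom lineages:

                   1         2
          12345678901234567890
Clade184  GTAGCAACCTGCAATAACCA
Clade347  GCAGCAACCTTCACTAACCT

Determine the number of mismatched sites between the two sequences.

Mismatches occur at site 2 (T↔C), site 11 (G↔T), site 14 (A↔C), site 20 (A↔T).
That gives 4 mismatches out of 20 aligned sites, so the Hamming distance is 4.

4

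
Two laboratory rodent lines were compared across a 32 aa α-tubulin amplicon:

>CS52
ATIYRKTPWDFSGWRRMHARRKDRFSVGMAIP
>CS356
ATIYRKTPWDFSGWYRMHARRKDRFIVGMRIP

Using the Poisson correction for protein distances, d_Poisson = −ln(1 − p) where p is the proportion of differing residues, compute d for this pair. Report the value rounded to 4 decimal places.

0.0984

Mismatches occur at site 15 (R/Y), site 26 (S/I), site 30 (A/R).
p = 3/32 = 0.093750.
d = −ln(1 − 0.093750) = −ln(0.906250) = 0.0984.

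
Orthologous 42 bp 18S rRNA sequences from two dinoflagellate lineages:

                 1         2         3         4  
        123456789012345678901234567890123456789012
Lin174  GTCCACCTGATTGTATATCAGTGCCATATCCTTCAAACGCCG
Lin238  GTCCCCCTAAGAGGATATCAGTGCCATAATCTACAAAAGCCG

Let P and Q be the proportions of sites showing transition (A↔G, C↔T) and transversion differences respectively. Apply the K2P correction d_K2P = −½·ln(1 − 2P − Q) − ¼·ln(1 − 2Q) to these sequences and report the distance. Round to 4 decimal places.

0.2532

The sequences differ at positions 5 (A/C, transversion), 9 (G/A, transition), 11 (T/G, transversion), 12 (T/A, transversion), 14 (T/G, transversion), 29 (T/A, transversion), 30 (C/T, transition), 33 (T/A, transversion), 38 (C/A, transversion).
Of the 9 differences, 2 transitions and 7 transversions over 42 sites: P = 2/42 = 0.047619, Q = 7/42 = 0.166667.
d = −0.5·ln(0.738095) − 0.25·ln(0.666666) = −0.5·(-0.303683) − 0.25·(-0.405466) = 0.2532.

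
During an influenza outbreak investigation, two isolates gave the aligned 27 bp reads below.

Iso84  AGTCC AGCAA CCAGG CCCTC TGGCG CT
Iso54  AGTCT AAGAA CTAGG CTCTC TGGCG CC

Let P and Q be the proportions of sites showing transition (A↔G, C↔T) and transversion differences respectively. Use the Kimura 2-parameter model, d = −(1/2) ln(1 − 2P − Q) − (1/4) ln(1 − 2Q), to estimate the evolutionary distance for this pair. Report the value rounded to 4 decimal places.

0.2809

The sequences differ at positions 5 (C/T, transition), 7 (G/A, transition), 8 (C/G, transversion), 12 (C/T, transition), 17 (C/T, transition), 27 (T/C, transition).
Of the 6 differences, 5 transitions and 1 transversion over 27 sites: P = 5/27 = 0.185185, Q = 1/27 = 0.037037.
d = −0.5·ln(0.592593) − 0.25·ln(0.925926) = −0.5·(-0.523247) − 0.25·(-0.076961) = 0.2809.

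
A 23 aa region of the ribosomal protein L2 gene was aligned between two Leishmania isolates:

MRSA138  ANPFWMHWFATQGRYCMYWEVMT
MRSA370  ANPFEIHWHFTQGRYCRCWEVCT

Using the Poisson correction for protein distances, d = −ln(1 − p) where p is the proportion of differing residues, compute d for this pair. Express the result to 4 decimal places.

0.3629

The sequences differ at positions 5 (W/E), 6 (M/I), 9 (F/H), 10 (A/F), 17 (M/R), 18 (Y/C), 22 (M/C).
p = 7/23 = 0.304348.
d = −ln(1 − 0.304348) = −ln(0.695652) = 0.3629.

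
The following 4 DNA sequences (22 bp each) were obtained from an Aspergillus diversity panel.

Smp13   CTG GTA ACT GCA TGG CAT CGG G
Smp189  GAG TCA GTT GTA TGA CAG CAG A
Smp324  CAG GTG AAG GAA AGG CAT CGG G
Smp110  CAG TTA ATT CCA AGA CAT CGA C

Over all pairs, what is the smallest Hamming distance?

Pairwise Hamming distances:
  Smp13 vs Smp189: 11
  Smp13 vs Smp324: 6
  Smp13 vs Smp110: 8
  Smp189 vs Smp324: 13
  Smp189 vs Smp110: 10
  Smp324 vs Smp110: 9
The smallest is 6, between Smp13 and Smp324.

6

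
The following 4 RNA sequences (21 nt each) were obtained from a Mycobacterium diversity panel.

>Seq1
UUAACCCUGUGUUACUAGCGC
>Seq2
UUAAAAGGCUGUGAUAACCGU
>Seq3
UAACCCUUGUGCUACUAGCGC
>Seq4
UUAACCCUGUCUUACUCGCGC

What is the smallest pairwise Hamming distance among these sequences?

2

Pairwise Hamming distances:
  Seq1 vs Seq2: 10
  Seq1 vs Seq3: 4
  Seq1 vs Seq4: 2
  Seq2 vs Seq3: 13
  Seq2 vs Seq4: 12
  Seq3 vs Seq4: 6
The smallest is 2, between Seq1 and Seq4.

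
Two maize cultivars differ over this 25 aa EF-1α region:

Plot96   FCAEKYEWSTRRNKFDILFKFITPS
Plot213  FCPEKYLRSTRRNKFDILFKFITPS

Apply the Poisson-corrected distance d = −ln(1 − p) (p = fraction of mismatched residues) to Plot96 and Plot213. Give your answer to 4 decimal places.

0.1278

The sequences differ at positions 3 (A/P), 7 (E/L), 8 (W/R).
p = 3/25 = 0.120000.
d = −ln(1 − 0.120000) = −ln(0.880000) = 0.1278.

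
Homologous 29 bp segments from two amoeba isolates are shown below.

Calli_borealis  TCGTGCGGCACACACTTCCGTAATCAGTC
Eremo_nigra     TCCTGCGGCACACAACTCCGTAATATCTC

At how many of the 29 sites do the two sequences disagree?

6

Mismatches occur at site 3 (G/C), site 15 (C/A), site 16 (T/C), site 25 (C/A), site 26 (A/T), site 27 (G/C).
That gives 6 mismatches out of 29 aligned sites, so the Hamming distance is 6.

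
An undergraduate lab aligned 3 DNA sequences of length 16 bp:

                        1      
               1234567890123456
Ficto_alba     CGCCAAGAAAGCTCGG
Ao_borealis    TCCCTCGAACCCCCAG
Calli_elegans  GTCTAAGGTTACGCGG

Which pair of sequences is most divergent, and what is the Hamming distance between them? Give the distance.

11

Pairwise Hamming distances:
  Ficto_alba vs Ao_borealis: 8
  Ficto_alba vs Calli_elegans: 8
  Ao_borealis vs Calli_elegans: 11
The largest is 11, between Ao_borealis and Calli_elegans.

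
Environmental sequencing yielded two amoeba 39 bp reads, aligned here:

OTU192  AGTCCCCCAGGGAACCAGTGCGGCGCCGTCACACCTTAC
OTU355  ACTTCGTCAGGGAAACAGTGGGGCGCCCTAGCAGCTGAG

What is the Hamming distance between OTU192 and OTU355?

12

Differing sites — 2:G/C; 4:C/T; 6:C/G; 7:C/T; 15:C/A; 21:C/G; 28:G/C; 30:C/A; 31:A/G; 34:C/G; 37:T/G; 39:C/G.
That gives 12 mismatches out of 39 aligned sites, so the Hamming distance is 12.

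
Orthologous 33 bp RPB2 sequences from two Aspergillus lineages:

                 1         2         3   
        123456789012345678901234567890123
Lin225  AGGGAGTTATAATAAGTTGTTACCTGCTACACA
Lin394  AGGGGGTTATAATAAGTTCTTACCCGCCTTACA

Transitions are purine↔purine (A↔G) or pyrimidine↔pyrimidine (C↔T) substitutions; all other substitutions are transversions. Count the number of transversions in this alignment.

Differing sites — 5:A/G (Ti); 19:G/C (Tv); 25:T/C (Ti); 28:T/C (Ti); 29:A/T (Tv); 30:C/T (Ti).
Of the 6 differences, 4 transitions and 2 transversions, so the answer is 2.

2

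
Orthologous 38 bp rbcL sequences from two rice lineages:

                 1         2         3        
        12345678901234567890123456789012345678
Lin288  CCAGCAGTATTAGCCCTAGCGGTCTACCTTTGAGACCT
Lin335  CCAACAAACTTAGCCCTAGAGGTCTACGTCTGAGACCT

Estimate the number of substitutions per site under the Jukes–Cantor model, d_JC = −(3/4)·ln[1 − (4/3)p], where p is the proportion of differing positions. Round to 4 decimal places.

Differing sites — 4:G/A; 7:G/A; 8:T/A; 9:A/C; 20:C/A; 28:C/G; 30:T/C.
p = 7/38 = 0.184211.
d = −0.75 · ln(1 − (4/3)·0.184211) = −0.75 · ln(0.754385) = −0.75 · (-0.281852) = 0.2114.

0.2114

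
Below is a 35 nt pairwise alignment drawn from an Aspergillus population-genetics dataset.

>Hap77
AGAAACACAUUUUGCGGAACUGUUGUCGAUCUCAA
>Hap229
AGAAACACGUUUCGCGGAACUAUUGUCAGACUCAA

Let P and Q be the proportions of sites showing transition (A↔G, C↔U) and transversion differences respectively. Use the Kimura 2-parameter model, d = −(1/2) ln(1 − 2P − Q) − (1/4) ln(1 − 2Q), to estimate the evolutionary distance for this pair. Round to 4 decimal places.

Differing sites — 9:A/G (Ti); 13:U/C (Ti); 22:G/A (Ti); 28:G/A (Ti); 29:A/G (Ti); 30:U/A (Tv).
Of the 6 differences, 5 transitions and 1 transversion over 35 sites: P = 5/35 = 0.142857, Q = 1/35 = 0.028571.
d = −0.5·ln(0.685715) − 0.25·ln(0.942858) = −0.5·(-0.377293) − 0.25·(-0.058840) = 0.2034.

0.2034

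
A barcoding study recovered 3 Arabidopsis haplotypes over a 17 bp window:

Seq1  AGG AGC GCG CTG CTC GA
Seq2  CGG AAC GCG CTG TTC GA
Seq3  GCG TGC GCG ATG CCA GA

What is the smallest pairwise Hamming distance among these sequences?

3

Pairwise Hamming distances:
  Seq1 vs Seq2: 3
  Seq1 vs Seq3: 6
  Seq2 vs Seq3: 8
The smallest is 3, between Seq1 and Seq2.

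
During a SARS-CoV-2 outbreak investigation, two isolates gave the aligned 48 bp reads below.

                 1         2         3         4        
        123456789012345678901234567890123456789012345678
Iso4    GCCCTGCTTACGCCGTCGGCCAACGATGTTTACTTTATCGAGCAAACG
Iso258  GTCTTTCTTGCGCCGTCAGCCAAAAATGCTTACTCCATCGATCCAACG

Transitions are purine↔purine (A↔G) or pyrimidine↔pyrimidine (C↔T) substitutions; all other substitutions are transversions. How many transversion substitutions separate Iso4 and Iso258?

Mismatches occur at site 2 (C↔T, transition), site 4 (C↔T, transition), site 6 (G↔T, transversion), site 10 (A↔G, transition), site 18 (G↔A, transition), site 24 (C↔A, transversion), site 25 (G↔A, transition), site 29 (T↔C, transition), site 35 (T↔C, transition), site 36 (T↔C, transition), site 42 (G↔T, transversion), site 44 (A↔C, transversion).
Of the 12 differences, 8 transitions and 4 transversions, so the answer is 4.

4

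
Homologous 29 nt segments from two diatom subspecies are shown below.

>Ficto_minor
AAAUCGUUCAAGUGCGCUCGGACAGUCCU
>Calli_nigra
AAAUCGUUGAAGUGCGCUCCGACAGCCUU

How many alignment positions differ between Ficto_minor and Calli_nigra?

4

The sequences differ at positions 9 (C/G), 20 (G/C), 26 (U/C), 28 (C/U).
That gives 4 mismatches out of 29 aligned sites, so the Hamming distance is 4.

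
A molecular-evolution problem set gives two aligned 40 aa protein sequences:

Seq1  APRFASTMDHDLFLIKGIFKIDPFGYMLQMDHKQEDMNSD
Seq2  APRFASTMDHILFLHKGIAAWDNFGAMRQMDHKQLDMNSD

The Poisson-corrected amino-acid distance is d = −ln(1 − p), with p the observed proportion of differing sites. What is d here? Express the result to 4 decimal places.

0.2549

Differing sites — 11:D/I; 15:I/H; 19:F/A; 20:K/A; 21:I/W; 23:P/N; 26:Y/A; 28:L/R; 35:E/L.
p = 9/40 = 0.225000.
d = −ln(1 − 0.225000) = −ln(0.775000) = 0.2549.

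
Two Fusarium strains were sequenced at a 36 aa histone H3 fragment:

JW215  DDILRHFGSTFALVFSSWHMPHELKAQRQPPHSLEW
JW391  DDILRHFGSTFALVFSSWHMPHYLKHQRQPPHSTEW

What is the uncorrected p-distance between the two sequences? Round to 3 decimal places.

0.083

Differing sites — 23:E/Y; 26:A/H; 34:L/T.
There are 3 differences over 36 sites, so p = 3/36 = 0.083.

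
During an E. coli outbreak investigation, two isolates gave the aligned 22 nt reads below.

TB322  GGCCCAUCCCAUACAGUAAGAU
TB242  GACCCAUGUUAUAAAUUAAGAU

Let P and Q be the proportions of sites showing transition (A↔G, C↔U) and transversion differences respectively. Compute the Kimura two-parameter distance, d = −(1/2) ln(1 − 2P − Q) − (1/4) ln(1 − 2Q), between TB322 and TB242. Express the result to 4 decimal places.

Mismatches occur at site 2 (G↔A, transition), site 8 (C↔G, transversion), site 9 (C↔U, transition), site 10 (C↔U, transition), site 14 (C↔A, transversion), site 16 (G↔U, transversion).
Of the 6 differences, 3 transitions and 3 transversions over 22 sites: P = 3/22 = 0.136364, Q = 3/22 = 0.136364.
d = −0.5·ln(0.590908) − 0.25·ln(0.727272) = −0.5·(-0.526095) − 0.25·(-0.318455) = 0.3427.

0.3427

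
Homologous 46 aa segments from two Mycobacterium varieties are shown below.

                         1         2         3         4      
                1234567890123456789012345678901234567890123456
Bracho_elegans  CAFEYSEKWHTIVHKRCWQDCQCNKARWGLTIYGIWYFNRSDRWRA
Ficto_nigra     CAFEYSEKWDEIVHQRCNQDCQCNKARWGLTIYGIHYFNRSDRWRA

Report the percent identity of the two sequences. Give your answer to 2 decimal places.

Differing sites — 10:H/D; 11:T/E; 15:K/Q; 18:W/N; 36:W/H.
41 of the 46 sites match, so the percent identity is 41/46 × 100 = 89.13%.

89.13%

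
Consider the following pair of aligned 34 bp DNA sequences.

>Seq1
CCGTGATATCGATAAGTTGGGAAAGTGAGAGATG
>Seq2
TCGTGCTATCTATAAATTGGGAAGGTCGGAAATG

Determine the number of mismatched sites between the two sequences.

Differing sites — 1:C/T; 6:A/C; 11:G/T; 16:G/A; 24:A/G; 27:G/C; 28:A/G; 31:G/A.
That gives 8 mismatches out of 34 aligned sites, so the Hamming distance is 8.

8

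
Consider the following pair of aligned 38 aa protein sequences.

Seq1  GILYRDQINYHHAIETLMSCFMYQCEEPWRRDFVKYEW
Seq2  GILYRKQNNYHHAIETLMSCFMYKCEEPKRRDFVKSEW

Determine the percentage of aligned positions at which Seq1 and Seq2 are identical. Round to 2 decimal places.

86.84%

Mismatches occur at site 6 (D↔K), site 8 (I↔N), site 24 (Q↔K), site 29 (W↔K), site 36 (Y↔S).
33 of the 38 sites match, so the percent identity is 33/38 × 100 = 86.84%.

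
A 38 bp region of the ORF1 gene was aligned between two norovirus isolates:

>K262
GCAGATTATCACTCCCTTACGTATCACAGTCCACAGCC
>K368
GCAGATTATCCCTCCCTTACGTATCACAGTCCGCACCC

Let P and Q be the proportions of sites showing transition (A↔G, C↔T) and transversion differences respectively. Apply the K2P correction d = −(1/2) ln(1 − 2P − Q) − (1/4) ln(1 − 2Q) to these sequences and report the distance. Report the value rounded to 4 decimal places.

Differing sites — 11:A/C (Tv); 33:A/G (Ti); 36:G/C (Tv).
Of the 3 differences, 1 transition and 2 transversions over 38 sites: P = 1/38 = 0.026316, Q = 2/38 = 0.052632.
d = −0.5·ln(0.894736) − 0.25·ln(0.894736) = −0.5·(-0.111227) − 0.25·(-0.111227) = 0.0834.

0.0834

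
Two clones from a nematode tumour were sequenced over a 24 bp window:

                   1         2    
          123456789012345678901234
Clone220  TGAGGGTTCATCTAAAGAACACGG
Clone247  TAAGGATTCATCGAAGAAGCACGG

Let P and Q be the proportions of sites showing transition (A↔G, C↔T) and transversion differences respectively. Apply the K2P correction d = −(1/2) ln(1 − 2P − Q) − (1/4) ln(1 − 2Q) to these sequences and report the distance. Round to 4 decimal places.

0.3283

Mismatches occur at site 2 (G↔A, transition), site 6 (G↔A, transition), site 13 (T↔G, transversion), site 16 (A↔G, transition), site 17 (G↔A, transition), site 19 (A↔G, transition).
Of the 6 differences, 5 transitions and 1 transversion over 24 sites: P = 5/24 = 0.208333, Q = 1/24 = 0.041667.
d = −0.5·ln(0.541667) − 0.25·ln(0.916666) = −0.5·(-0.613104) − 0.25·(-0.087012) = 0.3283.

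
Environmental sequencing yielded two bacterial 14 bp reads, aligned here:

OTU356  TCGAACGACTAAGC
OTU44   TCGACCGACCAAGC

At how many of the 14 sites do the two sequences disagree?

Differing sites — 5:A/C; 10:T/C.
That gives 2 mismatches out of 14 aligned sites, so the Hamming distance is 2.

2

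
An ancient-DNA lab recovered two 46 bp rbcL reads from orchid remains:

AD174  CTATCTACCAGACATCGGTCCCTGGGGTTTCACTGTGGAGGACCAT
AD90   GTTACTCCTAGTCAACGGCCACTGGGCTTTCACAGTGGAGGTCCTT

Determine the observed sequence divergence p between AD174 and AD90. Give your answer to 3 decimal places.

0.283

Mismatches occur at site 1 (C→G), site 3 (A→T), site 4 (T→A), site 7 (A→C), site 9 (C→T), site 12 (A→T), site 15 (T→A), site 19 (T→C), site 21 (C→A), site 27 (G→C), site 34 (T→A), site 42 (A→T), site 45 (A→T).
There are 13 differences over 46 sites, so p = 13/46 = 0.283.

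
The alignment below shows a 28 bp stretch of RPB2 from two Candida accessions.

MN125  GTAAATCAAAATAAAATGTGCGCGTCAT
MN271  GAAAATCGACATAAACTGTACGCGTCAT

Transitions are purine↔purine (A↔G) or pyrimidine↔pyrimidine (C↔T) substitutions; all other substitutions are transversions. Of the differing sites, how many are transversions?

3

The sequences differ at positions 2 (T/A, transversion), 8 (A/G, transition), 10 (A/C, transversion), 16 (A/C, transversion), 20 (G/A, transition).
Of the 5 differences, 2 transitions and 3 transversions, so the answer is 3.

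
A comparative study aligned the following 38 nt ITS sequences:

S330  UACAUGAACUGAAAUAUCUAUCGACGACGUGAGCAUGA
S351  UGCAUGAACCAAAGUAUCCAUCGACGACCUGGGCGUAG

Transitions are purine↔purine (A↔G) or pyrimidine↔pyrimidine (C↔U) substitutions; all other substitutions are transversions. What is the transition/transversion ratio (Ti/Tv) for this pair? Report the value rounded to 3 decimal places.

9.000

The sequences differ at positions 2 (A/G, transition), 10 (U/C, transition), 11 (G/A, transition), 14 (A/G, transition), 19 (U/C, transition), 29 (G/C, transversion), 32 (A/G, transition), 35 (A/G, transition), 37 (G/A, transition), 38 (A/G, transition).
Of the 10 differences, 9 transitions and 1 transversion, so Ti/Tv = 9/1 = 9.000.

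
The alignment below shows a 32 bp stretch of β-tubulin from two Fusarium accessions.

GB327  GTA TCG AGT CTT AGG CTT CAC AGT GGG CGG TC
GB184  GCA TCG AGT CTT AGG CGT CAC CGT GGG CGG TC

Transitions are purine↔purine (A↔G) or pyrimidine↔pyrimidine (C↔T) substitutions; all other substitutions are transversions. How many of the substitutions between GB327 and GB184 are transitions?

1

The sequences differ at positions 2 (T/C, transition), 17 (T/G, transversion), 22 (A/C, transversion).
Of the 3 differences, 1 transition and 2 transversions, so the answer is 1.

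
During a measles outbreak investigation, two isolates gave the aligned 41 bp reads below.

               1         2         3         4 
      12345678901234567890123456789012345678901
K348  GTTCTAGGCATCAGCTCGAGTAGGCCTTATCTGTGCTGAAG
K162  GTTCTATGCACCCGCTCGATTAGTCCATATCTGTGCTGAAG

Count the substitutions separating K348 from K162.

The sequences differ at positions 7 (G/T), 11 (T/C), 13 (A/C), 20 (G/T), 24 (G/T), 27 (T/A).
That gives 6 mismatches out of 41 aligned sites, so the Hamming distance is 6.

6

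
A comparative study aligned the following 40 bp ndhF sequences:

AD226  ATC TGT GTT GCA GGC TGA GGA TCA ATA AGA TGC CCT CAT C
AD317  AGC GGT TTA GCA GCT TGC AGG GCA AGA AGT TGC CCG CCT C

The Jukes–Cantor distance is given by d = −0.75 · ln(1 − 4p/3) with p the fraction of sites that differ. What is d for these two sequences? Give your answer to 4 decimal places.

0.4715

Differing sites — 2:T/G; 4:T/G; 7:G/T; 9:T/A; 14:G/C; 15:C/T; 18:A/C; 19:G/A; 21:A/G; 22:T/G; 26:T/G; 30:A/T; 36:T/G; 38:A/C.
p = 14/40 = 0.350000.
d = −0.75 · ln(1 − (4/3)·0.350000) = −0.75 · ln(0.533333) = −0.75 · (-0.628609) = 0.4715.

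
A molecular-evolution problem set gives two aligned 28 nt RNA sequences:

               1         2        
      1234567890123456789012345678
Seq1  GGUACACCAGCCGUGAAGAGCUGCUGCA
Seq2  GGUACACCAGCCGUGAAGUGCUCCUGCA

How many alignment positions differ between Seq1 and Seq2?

2

Mismatches occur at site 19 (A↔U), site 23 (G↔C).
That gives 2 mismatches out of 28 aligned sites, so the Hamming distance is 2.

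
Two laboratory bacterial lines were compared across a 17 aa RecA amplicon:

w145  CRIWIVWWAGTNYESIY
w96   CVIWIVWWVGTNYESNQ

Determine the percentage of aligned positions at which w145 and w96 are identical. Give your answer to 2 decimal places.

76.47%

The sequences differ at positions 2 (R/V), 9 (A/V), 16 (I/N), 17 (Y/Q).
13 of the 17 sites match, so the percent identity is 13/17 × 100 = 76.47%.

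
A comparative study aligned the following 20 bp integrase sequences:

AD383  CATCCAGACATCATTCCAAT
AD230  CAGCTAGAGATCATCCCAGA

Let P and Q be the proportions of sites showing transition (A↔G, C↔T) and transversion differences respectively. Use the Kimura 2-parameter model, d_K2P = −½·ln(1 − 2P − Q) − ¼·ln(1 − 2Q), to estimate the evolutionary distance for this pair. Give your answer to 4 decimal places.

0.3881

Mismatches occur at site 3 (T/G, transversion), site 5 (C/T, transition), site 9 (C/G, transversion), site 15 (T/C, transition), site 19 (A/G, transition), site 20 (T/A, transversion).
Of the 6 differences, 3 transitions and 3 transversions over 20 sites: P = 3/20 = 0.150000, Q = 3/20 = 0.150000.
d = −0.5·ln(0.550000) − 0.25·ln(0.700000) = −0.5·(-0.597837) − 0.25·(-0.356675) = 0.3881.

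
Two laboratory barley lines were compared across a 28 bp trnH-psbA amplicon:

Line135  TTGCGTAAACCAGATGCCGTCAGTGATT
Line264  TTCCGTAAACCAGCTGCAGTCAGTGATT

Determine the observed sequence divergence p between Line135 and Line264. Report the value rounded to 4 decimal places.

0.1071

The sequences differ at positions 3 (G/C), 14 (A/C), 18 (C/A).
There are 3 differences over 28 sites, so p = 3/28 = 0.1071.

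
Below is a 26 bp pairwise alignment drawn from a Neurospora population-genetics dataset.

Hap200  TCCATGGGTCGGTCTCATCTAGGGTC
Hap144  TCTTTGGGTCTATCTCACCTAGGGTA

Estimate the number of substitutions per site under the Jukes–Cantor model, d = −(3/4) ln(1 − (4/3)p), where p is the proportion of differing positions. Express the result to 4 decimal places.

Mismatches occur at site 3 (C↔T), site 4 (A↔T), site 11 (G↔T), site 12 (G↔A), site 18 (T↔C), site 26 (C↔A).
p = 6/26 = 0.230769.
d = −0.75 · ln(1 − (4/3)·0.230769) = −0.75 · ln(0.692308) = −0.75 · (-0.367724) = 0.2758.

0.2758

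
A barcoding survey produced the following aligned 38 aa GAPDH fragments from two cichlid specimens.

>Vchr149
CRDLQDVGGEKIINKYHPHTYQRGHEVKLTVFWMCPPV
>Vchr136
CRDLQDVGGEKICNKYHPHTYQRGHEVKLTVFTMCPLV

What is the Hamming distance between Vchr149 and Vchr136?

3

Differing sites — 13:I/C; 33:W/T; 37:P/L.
That gives 3 mismatches out of 38 aligned sites, so the Hamming distance is 3.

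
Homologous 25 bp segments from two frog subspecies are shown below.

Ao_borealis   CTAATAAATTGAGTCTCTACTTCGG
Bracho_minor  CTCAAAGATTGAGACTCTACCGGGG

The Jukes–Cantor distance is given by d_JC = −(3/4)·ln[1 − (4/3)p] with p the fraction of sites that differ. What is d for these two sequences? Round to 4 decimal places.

0.3505

Mismatches occur at site 3 (A→C), site 5 (T→A), site 7 (A→G), site 14 (T→A), site 21 (T→C), site 22 (T→G), site 23 (C→G).
p = 7/25 = 0.280000.
d = −0.75 · ln(1 − (4/3)·0.280000) = −0.75 · ln(0.626667) = −0.75 · (-0.467340) = 0.3505.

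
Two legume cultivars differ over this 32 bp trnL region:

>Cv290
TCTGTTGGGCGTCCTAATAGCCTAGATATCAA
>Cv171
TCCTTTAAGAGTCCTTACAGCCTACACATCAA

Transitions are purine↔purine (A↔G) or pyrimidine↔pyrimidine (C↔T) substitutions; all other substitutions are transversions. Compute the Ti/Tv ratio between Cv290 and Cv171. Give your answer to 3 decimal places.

Mismatches occur at site 3 (T→C, transition), site 4 (G→T, transversion), site 7 (G→A, transition), site 8 (G→A, transition), site 10 (C→A, transversion), site 16 (A→T, transversion), site 18 (T→C, transition), site 25 (G→C, transversion), site 27 (T→C, transition).
Of the 9 differences, 5 transitions and 4 transversions, so Ti/Tv = 5/4 = 1.250.

1.250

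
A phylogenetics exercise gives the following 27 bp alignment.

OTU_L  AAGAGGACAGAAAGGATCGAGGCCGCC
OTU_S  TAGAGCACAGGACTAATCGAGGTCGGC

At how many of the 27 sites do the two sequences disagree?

Mismatches occur at site 1 (A↔T), site 6 (G↔C), site 11 (A↔G), site 13 (A↔C), site 14 (G↔T), site 15 (G↔A), site 23 (C↔T), site 26 (C↔G).
That gives 8 mismatches out of 27 aligned sites, so the Hamming distance is 8.

8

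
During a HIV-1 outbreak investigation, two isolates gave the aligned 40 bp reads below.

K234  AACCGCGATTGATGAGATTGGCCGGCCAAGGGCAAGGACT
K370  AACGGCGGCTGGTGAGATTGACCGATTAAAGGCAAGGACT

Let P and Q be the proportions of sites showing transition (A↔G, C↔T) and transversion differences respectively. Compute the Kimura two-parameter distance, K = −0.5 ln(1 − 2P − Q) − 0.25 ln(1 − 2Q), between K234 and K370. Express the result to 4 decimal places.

The sequences differ at positions 4 (C/G, transversion), 8 (A/G, transition), 9 (T/C, transition), 12 (A/G, transition), 21 (G/A, transition), 25 (G/A, transition), 26 (C/T, transition), 27 (C/T, transition), 30 (G/A, transition).
Of the 9 differences, 8 transitions and 1 transversion over 40 sites: P = 8/40 = 0.200000, Q = 1/40 = 0.025000.
d = −0.5·ln(0.575000) − 0.25·ln(0.950000) = −0.5·(-0.553385) − 0.25·(-0.051293) = 0.2895.

0.2895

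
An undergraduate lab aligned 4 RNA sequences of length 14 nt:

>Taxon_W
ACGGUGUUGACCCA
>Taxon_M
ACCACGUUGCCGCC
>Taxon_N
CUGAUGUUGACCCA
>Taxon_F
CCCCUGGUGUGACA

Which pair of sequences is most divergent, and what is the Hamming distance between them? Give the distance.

8

Pairwise Hamming distances:
  Taxon_W vs Taxon_M: 6
  Taxon_W vs Taxon_N: 3
  Taxon_W vs Taxon_F: 7
  Taxon_M vs Taxon_N: 7
  Taxon_M vs Taxon_F: 8
  Taxon_N vs Taxon_F: 7
The largest is 8, between Taxon_M and Taxon_F.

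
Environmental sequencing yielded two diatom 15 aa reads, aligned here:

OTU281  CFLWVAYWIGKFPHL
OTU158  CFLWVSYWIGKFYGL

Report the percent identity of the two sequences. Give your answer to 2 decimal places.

Differing sites — 6:A/S; 13:P/Y; 14:H/G.
12 of the 15 sites match, so the percent identity is 12/15 × 100 = 80.00%.

80.00%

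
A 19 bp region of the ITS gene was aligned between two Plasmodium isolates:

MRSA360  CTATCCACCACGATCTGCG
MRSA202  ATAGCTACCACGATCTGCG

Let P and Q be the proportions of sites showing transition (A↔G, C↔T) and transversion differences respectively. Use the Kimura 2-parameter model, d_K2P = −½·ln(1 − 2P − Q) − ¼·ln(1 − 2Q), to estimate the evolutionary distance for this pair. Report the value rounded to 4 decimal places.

Mismatches occur at site 1 (C↔A, transversion), site 4 (T↔G, transversion), site 6 (C↔T, transition).
Of the 3 differences, 1 transition and 2 transversions over 19 sites: P = 1/19 = 0.052632, Q = 2/19 = 0.105263.
d = −0.5·ln(0.789473) − 0.25·ln(0.789474) = −0.5·(-0.236390) − 0.25·(-0.236388) = 0.1773.

0.1773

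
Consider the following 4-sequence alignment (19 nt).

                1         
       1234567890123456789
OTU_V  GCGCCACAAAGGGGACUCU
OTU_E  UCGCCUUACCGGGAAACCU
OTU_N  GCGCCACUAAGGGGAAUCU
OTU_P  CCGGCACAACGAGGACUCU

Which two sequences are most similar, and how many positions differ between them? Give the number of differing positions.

2

Pairwise Hamming distances:
  OTU_V vs OTU_E: 8
  OTU_V vs OTU_N: 2
  OTU_V vs OTU_P: 4
  OTU_E vs OTU_N: 8
  OTU_E vs OTU_P: 9
  OTU_N vs OTU_P: 6
The smallest is 2, between OTU_V and OTU_N.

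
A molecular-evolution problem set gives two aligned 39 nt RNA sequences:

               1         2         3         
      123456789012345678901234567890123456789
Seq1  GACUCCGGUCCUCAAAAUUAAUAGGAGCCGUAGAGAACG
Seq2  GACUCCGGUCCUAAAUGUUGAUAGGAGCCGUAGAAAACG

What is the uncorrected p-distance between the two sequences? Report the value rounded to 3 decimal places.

Mismatches occur at site 13 (C↔A), site 16 (A↔U), site 17 (A↔G), site 20 (A↔G), site 35 (G↔A).
There are 5 differences over 39 sites, so p = 5/39 = 0.128.

0.128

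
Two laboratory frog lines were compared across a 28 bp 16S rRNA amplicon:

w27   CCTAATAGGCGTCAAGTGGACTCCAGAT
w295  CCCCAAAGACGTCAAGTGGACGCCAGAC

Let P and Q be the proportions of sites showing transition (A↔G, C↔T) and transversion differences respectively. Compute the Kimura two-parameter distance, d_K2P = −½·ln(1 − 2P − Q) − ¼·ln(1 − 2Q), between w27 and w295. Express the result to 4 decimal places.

0.2542

The sequences differ at positions 3 (T/C, transition), 4 (A/C, transversion), 6 (T/A, transversion), 9 (G/A, transition), 22 (T/G, transversion), 28 (T/C, transition).
Of the 6 differences, 3 transitions and 3 transversions over 28 sites: P = 3/28 = 0.107143, Q = 3/28 = 0.107143.
d = −0.5·ln(0.678571) − 0.25·ln(0.785714) = −0.5·(-0.387766) − 0.25·(-0.241162) = 0.2542.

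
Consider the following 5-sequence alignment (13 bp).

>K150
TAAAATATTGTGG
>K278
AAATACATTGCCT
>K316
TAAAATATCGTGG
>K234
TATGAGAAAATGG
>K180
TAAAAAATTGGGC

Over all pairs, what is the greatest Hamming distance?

10

Pairwise Hamming distances:
  K150 vs K278: 6
  K150 vs K316: 1
  K150 vs K234: 6
  K150 vs K180: 3
  K278 vs K316: 7
  K278 vs K234: 10
  K278 vs K180: 6
  K316 vs K234: 6
  K316 vs K180: 4
  K234 vs K180: 8
The largest is 10, between K278 and K234.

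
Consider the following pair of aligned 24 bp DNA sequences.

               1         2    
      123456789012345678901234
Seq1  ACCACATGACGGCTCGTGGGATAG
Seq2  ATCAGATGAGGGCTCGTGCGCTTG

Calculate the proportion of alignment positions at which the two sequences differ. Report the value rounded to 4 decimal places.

The sequences differ at positions 2 (C/T), 5 (C/G), 10 (C/G), 19 (G/C), 21 (A/C), 23 (A/T).
There are 6 differences over 24 sites, so p = 6/24 = 0.2500.

0.2500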